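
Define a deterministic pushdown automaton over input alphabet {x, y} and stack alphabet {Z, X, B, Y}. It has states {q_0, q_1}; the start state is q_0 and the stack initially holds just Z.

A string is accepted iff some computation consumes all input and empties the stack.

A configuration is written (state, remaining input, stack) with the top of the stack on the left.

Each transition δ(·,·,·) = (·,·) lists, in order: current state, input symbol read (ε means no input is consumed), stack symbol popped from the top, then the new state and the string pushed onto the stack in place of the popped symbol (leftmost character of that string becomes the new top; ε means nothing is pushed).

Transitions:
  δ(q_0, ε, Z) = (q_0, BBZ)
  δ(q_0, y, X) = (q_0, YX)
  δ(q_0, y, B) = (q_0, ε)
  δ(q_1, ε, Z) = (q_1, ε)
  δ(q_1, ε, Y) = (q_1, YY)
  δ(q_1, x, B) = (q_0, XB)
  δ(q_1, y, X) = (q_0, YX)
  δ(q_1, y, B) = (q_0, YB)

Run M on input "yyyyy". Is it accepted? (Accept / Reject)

Reject

(q_0, yyyyy, Z) ⊢ (q_0, yyyyy, BBZ) ⊢ (q_0, yyyy, BZ) ⊢ (q_0, yyy, Z) ⊢ (q_0, yyy, BBZ) ⊢ (q_0, yy, BZ) ⊢ (q_0, y, Z) ⊢ (q_0, y, BBZ) ⊢ (q_0, ε, BZ)
All input consumed; stack is BZ, not empty, and no further ε-move applies.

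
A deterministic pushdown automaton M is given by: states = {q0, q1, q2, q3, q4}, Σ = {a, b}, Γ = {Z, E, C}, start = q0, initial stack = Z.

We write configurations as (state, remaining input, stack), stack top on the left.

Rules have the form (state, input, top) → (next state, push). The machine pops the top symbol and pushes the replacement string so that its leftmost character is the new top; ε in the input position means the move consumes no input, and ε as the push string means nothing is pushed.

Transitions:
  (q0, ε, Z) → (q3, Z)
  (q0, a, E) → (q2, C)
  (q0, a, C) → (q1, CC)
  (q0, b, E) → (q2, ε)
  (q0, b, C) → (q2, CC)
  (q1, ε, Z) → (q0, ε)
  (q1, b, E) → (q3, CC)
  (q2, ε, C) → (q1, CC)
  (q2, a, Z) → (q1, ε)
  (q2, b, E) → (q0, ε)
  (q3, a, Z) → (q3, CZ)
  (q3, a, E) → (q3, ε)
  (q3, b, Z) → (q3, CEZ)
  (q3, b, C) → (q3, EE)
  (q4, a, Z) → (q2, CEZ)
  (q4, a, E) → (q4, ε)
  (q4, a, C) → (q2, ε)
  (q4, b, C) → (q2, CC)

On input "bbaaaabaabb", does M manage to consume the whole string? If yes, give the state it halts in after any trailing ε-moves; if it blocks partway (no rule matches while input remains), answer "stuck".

q3

(q0, bbaaaabaabb, Z)
  ε-move, top Z: go to q3, push Z → (q3, bbaaaabaabb, Z)
  read b, top Z: go to q3, push CEZ → (q3, baaaabaabb, CEZ)
  read b, top C: go to q3, push EE → (q3, aaaabaabb, EEEZ)
  read a, top E: go to q3, push ε → (q3, aaabaabb, EEZ)
  read a, top E: go to q3, push ε → (q3, aabaabb, EZ)
  read a, top E: go to q3, push ε → (q3, abaabb, Z)
  read a, top Z: go to q3, push CZ → (q3, baabb, CZ)
  read b, top C: go to q3, push EE → (q3, aabb, EEZ)
  read a, top E: go to q3, push ε → (q3, abb, EZ)
  read a, top E: go to q3, push ε → (q3, bb, Z)
  read b, top Z: go to q3, push CEZ → (q3, b, CEZ)
  read b, top C: go to q3, push EE → (q3, ε, EEEZ)
All input consumed; M is in state q3.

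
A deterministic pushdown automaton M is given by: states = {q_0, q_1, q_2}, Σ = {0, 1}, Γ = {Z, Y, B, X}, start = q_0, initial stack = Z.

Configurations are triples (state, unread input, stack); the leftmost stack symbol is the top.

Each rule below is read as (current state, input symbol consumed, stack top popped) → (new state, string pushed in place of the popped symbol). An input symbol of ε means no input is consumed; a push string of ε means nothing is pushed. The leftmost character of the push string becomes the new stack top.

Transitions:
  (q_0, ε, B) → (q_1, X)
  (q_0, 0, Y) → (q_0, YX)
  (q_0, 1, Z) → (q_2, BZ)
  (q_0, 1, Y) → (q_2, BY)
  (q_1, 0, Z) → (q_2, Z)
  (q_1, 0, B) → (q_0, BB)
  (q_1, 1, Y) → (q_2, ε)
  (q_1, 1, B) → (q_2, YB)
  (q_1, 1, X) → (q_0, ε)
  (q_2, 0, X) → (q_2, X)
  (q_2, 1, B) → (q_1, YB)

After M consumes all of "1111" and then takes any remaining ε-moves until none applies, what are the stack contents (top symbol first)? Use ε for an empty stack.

(q_0, 1111, Z) ⊢ (q_2, 111, BZ) ⊢ (q_1, 11, YBZ) ⊢ (q_2, 1, BZ) ⊢ (q_1, ε, YBZ)
All input consumed in state q_1 with stack YBZ.

YBZ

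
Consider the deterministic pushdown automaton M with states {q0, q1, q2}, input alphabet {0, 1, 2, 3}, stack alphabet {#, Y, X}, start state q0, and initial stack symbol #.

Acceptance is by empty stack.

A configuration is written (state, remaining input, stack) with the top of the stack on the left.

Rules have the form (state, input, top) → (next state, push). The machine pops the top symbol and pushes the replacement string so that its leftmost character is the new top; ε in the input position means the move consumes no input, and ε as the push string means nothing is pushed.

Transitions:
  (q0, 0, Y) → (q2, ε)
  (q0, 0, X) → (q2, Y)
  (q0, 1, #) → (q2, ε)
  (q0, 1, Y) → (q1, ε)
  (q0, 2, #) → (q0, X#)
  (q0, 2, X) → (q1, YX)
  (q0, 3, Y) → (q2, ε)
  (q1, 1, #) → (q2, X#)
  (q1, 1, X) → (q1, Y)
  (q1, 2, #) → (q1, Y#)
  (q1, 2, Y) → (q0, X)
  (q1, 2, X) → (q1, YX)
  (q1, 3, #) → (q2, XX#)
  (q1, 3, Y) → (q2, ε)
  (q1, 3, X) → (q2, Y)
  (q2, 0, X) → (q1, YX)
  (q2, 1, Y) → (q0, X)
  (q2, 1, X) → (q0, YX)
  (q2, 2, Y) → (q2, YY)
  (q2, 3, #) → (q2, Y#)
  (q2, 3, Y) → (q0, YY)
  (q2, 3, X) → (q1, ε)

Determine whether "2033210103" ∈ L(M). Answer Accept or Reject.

Reject

(q0, 2033210103, #)
  read 2, top #: go to q0, push X# → (q0, 033210103, X#)
  read 0, top X: go to q2, push Y → (q2, 33210103, Y#)
  read 3, top Y: go to q0, push YY → (q0, 3210103, YY#)
  read 3, top Y: go to q2, push ε → (q2, 210103, Y#)
  read 2, top Y: go to q2, push YY → (q2, 10103, YY#)
  read 1, top Y: go to q0, push X → (q0, 0103, XY#)
  read 0, top X: go to q2, push Y → (q2, 103, YY#)
  read 1, top Y: go to q0, push X → (q0, 03, XY#)
  read 0, top X: go to q2, push Y → (q2, 3, YY#)
  read 3, top Y: go to q0, push YY → (q0, ε, YYY#)
All input consumed; stack is YYY#, not empty, and no further ε-move applies.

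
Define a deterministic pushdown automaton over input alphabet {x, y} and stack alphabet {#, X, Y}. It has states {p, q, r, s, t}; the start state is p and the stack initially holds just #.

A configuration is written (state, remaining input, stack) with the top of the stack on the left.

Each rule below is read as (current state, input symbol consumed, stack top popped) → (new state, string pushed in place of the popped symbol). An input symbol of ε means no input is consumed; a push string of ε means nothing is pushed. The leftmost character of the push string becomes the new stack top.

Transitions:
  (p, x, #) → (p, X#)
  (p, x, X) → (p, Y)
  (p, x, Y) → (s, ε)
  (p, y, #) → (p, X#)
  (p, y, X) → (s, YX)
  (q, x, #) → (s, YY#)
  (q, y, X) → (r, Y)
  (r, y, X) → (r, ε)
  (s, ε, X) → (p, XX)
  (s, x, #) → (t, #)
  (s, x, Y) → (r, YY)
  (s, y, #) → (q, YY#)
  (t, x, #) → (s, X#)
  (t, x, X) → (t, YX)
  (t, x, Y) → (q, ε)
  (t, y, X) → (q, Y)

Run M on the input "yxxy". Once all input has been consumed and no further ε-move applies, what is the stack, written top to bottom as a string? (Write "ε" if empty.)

YY#

(p, yxxy, #)
  read y, top #: go to p, push X# → (p, xxy, X#)
  read x, top X: go to p, push Y → (p, xy, Y#)
  read x, top Y: go to s, push ε → (s, y, #)
  read y, top #: go to q, push YY# → (q, ε, YY#)
All input consumed in state q with stack YY#.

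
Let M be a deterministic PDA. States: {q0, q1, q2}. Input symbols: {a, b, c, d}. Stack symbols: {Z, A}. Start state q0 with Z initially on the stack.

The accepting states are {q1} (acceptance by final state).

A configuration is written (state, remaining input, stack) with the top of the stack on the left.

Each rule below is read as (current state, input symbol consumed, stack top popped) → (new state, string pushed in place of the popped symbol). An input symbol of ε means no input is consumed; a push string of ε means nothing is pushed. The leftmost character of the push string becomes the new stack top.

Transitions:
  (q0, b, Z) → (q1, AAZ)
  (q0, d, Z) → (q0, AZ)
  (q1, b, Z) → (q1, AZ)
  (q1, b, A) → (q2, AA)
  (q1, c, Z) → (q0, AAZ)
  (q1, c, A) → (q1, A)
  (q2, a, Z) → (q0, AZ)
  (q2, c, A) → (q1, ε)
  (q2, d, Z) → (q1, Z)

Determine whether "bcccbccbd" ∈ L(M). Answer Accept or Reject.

(q0, bcccbccbd, Z)
  read b, top Z: go to q1, push AAZ → (q1, cccbccbd, AAZ)
  read c, top A: go to q1, push A → (q1, ccbccbd, AAZ)
  read c, top A: go to q1, push A → (q1, cbccbd, AAZ)
  read c, top A: go to q1, push A → (q1, bccbd, AAZ)
  read b, top A: go to q2, push AA → (q2, ccbd, AAAZ)
  read c, top A: go to q1, push ε → (q1, cbd, AAZ)
  read c, top A: go to q1, push A → (q1, bd, AAZ)
  read b, top A: go to q2, push AA → (q2, d, AAAZ)
No transition applies at (q2, d, AAAZ); input not fully consumed.

Reject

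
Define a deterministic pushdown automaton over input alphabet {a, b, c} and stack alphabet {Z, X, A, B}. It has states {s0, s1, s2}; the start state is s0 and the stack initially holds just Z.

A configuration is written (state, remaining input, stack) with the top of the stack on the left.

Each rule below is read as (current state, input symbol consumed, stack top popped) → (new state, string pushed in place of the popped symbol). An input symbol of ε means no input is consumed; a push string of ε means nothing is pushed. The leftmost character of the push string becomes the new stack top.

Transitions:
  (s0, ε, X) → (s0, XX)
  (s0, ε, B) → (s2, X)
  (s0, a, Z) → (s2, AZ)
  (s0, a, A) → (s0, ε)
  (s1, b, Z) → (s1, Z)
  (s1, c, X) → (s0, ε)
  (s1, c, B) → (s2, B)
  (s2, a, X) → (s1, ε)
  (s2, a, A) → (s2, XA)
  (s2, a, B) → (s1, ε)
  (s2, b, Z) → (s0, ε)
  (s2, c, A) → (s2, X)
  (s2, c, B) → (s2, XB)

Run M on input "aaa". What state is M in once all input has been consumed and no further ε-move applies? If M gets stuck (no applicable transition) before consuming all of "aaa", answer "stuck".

s1

(s0, aaa, Z)
  read a, top Z: go to s2, push AZ → (s2, aa, AZ)
  read a, top A: go to s2, push XA → (s2, a, XAZ)
  read a, top X: go to s1, push ε → (s1, ε, AZ)
All input consumed; M is in state s1.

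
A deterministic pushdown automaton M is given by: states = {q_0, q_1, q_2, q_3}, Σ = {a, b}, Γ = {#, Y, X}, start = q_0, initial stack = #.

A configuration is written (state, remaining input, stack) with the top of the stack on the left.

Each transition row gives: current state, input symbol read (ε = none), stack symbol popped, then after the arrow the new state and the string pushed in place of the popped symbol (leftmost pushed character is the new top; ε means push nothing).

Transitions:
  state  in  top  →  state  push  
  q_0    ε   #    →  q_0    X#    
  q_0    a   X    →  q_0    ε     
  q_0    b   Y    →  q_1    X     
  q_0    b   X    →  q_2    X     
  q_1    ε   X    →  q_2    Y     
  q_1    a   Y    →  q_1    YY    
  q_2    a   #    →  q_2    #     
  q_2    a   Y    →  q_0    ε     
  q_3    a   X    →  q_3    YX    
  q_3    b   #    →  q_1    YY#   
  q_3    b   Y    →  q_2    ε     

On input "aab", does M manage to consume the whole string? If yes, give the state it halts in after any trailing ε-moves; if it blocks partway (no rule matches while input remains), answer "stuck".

(q_0, aab, #)
  ε-move, top #: go to q_0, push X# → (q_0, aab, X#)
  read a, top X: go to q_0, push ε → (q_0, ab, #)
  ε-move, top #: go to q_0, push X# → (q_0, ab, X#)
  read a, top X: go to q_0, push ε → (q_0, b, #)
  ε-move, top #: go to q_0, push X# → (q_0, b, X#)
  read b, top X: go to q_2, push X → (q_2, ε, X#)
All input consumed; M is in state q_2.

q_2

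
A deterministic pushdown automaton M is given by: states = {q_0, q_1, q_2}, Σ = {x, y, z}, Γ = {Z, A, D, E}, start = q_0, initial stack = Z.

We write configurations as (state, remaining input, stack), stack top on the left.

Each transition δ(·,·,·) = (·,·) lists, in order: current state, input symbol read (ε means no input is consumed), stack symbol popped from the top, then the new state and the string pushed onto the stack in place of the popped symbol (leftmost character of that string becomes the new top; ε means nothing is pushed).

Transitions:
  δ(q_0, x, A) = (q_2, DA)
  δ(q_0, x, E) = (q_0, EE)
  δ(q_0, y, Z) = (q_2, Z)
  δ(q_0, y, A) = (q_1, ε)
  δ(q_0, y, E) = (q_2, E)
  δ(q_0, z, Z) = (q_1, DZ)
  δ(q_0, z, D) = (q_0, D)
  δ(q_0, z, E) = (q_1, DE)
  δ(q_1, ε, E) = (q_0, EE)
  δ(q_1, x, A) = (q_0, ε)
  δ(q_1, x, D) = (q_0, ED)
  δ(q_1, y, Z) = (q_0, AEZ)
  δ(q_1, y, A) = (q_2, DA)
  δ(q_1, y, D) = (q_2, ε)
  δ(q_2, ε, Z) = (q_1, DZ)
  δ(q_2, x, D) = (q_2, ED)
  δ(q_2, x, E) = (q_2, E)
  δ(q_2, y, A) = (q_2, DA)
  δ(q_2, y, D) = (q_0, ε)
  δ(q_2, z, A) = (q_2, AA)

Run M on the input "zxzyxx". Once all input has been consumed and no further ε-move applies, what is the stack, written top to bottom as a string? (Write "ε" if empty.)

(q_0, zxzyxx, Z)
  read z, top Z: go to q_1, push DZ → (q_1, xzyxx, DZ)
  read x, top D: go to q_0, push ED → (q_0, zyxx, EDZ)
  read z, top E: go to q_1, push DE → (q_1, yxx, DEDZ)
  read y, top D: go to q_2, push ε → (q_2, xx, EDZ)
  read x, top E: go to q_2, push E → (q_2, x, EDZ)
  read x, top E: go to q_2, push E → (q_2, ε, EDZ)
All input consumed in state q_2 with stack EDZ.

EDZ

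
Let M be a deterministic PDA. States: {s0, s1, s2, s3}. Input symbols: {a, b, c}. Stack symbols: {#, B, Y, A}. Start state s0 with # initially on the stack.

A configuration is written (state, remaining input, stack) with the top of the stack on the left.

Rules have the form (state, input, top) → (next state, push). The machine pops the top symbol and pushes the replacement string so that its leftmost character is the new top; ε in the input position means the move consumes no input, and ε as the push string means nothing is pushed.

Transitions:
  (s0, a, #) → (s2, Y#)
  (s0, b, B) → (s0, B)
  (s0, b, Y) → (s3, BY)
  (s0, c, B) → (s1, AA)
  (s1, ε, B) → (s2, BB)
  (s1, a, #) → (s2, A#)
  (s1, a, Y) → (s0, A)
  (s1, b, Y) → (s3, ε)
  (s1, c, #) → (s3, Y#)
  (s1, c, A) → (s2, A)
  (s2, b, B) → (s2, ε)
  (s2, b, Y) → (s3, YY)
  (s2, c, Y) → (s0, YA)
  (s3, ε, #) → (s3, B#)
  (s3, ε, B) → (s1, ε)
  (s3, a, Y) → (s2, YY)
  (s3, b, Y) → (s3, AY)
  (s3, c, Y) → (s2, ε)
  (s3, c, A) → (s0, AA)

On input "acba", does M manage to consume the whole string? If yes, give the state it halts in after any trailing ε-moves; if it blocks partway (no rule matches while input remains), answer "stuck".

s0

(s0, acba, #)
  read a, top #: go to s2, push Y# → (s2, cba, Y#)
  read c, top Y: go to s0, push YA → (s0, ba, YA#)
  read b, top Y: go to s3, push BY → (s3, a, BYA#)
  ε-move, top B: go to s1, push ε → (s1, a, YA#)
  read a, top Y: go to s0, push A → (s0, ε, AA#)
All input consumed; M is in state s0.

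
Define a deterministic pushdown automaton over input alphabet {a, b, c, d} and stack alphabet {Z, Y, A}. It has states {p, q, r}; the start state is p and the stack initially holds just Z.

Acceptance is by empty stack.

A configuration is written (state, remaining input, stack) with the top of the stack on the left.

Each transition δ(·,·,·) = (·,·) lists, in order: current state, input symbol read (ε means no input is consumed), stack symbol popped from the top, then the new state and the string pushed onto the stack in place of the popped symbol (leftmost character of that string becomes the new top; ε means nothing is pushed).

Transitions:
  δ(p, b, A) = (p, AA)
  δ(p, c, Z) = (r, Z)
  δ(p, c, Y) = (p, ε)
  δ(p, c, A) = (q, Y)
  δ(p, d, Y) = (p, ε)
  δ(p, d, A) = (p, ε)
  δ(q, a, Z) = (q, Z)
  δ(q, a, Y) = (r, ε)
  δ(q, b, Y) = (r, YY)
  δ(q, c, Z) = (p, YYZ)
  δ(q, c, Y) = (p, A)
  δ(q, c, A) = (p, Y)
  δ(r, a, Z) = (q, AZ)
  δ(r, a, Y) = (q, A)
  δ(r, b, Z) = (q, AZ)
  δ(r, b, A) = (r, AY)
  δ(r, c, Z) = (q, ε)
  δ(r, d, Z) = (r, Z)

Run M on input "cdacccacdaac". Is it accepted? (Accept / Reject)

Reject

(p, cdacccacdaac, Z)
  read c, top Z: go to r, push Z → (r, dacccacdaac, Z)
  read d, top Z: go to r, push Z → (r, acccacdaac, Z)
  read a, top Z: go to q, push AZ → (q, cccacdaac, AZ)
  read c, top A: go to p, push Y → (p, ccacdaac, YZ)
  read c, top Y: go to p, push ε → (p, cacdaac, Z)
  read c, top Z: go to r, push Z → (r, acdaac, Z)
  read a, top Z: go to q, push AZ → (q, cdaac, AZ)
  read c, top A: go to p, push Y → (p, daac, YZ)
  read d, top Y: go to p, push ε → (p, aac, Z)
No transition applies at (p, aac, Z); input not fully consumed.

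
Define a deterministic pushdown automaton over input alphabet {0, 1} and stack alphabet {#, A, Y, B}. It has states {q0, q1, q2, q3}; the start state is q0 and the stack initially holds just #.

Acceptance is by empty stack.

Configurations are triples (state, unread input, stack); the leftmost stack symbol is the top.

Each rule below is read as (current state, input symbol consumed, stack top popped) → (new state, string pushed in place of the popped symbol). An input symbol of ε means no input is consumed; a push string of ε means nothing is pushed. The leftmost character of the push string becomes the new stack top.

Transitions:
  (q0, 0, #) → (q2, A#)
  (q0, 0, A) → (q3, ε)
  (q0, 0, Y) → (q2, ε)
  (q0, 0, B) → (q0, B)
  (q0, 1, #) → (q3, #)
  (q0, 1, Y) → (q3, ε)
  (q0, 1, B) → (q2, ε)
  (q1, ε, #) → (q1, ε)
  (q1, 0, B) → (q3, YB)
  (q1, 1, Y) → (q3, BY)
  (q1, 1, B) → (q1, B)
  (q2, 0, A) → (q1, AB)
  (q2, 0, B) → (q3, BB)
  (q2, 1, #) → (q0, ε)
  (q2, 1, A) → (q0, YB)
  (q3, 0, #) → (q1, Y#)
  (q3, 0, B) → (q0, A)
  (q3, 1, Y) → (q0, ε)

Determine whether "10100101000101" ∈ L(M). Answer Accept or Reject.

Reject

(q0, 10100101000101, #)
  read 1, top #: go to q3, push # → (q3, 0100101000101, #)
  read 0, top #: go to q1, push Y# → (q1, 100101000101, Y#)
  read 1, top Y: go to q3, push BY → (q3, 00101000101, BY#)
  read 0, top B: go to q0, push A → (q0, 0101000101, AY#)
  read 0, top A: go to q3, push ε → (q3, 101000101, Y#)
  read 1, top Y: go to q0, push ε → (q0, 01000101, #)
  read 0, top #: go to q2, push A# → (q2, 1000101, A#)
  read 1, top A: go to q0, push YB → (q0, 000101, YB#)
  read 0, top Y: go to q2, push ε → (q2, 00101, B#)
  read 0, top B: go to q3, push BB → (q3, 0101, BB#)
  read 0, top B: go to q0, push A → (q0, 101, AB#)
No transition applies at (q0, 101, AB#); input not fully consumed.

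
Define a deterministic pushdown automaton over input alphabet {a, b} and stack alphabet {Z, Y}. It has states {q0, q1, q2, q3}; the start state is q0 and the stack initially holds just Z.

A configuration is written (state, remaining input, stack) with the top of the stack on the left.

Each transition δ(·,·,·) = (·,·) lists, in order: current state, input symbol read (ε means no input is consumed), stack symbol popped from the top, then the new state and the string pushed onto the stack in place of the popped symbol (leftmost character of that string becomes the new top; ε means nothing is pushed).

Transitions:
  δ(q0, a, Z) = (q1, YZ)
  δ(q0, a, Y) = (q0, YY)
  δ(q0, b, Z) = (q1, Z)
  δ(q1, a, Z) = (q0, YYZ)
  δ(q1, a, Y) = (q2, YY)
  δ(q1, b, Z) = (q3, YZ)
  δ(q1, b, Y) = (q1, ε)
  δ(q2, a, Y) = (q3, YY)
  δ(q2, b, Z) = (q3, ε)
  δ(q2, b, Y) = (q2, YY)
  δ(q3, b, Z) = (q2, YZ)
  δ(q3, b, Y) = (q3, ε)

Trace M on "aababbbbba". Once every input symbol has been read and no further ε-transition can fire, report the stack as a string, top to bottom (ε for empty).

YYZ

(q0, aababbbbba, Z) ⊢ (q1, ababbbbba, YZ) ⊢ (q2, babbbbba, YYZ) ⊢ (q2, abbbbba, YYYZ) ⊢ (q3, bbbbba, YYYYZ) ⊢ (q3, bbbba, YYYZ) ⊢ (q3, bbba, YYZ) ⊢ (q3, bba, YZ) ⊢ (q3, ba, Z) ⊢ (q2, a, YZ) ⊢ (q3, ε, YYZ)
All input consumed in state q3 with stack YYZ.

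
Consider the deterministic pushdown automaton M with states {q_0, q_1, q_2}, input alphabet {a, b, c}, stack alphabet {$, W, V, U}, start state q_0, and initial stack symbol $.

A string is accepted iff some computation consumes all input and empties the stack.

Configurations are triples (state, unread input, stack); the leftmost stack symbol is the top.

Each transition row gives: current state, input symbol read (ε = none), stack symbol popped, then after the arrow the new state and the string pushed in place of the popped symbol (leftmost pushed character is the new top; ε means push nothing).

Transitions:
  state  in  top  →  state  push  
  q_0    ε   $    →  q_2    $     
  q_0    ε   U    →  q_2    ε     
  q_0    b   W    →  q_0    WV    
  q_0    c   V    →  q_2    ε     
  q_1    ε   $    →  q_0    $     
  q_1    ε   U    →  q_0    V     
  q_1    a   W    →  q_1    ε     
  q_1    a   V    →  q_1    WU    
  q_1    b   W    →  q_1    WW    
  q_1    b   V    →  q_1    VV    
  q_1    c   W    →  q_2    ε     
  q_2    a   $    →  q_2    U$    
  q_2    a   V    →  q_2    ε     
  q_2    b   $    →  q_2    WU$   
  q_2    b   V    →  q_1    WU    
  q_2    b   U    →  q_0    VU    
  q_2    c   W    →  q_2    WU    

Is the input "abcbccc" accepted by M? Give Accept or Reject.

Reject

(q_0, abcbccc, $)
  ε-move, top $: go to q_2, push $ → (q_2, abcbccc, $)
  read a, top $: go to q_2, push U$ → (q_2, bcbccc, U$)
  read b, top U: go to q_0, push VU → (q_0, cbccc, VU$)
  read c, top V: go to q_2, push ε → (q_2, bccc, U$)
  read b, top U: go to q_0, push VU → (q_0, ccc, VU$)
  read c, top V: go to q_2, push ε → (q_2, cc, U$)
No transition applies at (q_2, cc, U$); input not fully consumed.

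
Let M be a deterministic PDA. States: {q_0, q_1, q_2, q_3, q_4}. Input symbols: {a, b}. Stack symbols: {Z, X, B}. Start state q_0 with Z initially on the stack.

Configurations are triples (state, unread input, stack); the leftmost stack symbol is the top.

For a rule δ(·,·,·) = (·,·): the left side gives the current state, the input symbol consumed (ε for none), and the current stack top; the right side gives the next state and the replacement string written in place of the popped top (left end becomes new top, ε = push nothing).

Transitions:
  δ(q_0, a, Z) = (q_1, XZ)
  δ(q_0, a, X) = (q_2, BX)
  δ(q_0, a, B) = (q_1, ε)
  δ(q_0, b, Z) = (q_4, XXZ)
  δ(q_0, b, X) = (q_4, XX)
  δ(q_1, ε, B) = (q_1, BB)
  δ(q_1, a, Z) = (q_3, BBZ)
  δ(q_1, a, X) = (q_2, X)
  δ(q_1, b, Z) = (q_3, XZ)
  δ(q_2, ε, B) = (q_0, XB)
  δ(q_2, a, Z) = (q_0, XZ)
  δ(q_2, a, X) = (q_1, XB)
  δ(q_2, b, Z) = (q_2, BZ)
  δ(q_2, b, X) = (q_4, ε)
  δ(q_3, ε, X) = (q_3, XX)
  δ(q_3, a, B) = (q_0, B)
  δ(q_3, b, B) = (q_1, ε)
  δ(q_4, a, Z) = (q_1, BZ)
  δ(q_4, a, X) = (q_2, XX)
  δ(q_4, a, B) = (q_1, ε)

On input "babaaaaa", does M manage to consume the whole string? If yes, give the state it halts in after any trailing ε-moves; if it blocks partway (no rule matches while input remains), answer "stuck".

q_2

(q_0, babaaaaa, Z) ⊢ (q_4, abaaaaa, XXZ) ⊢ (q_2, baaaaa, XXXZ) ⊢ (q_4, aaaaa, XXZ) ⊢ (q_2, aaaa, XXXZ) ⊢ (q_1, aaa, XBXXZ) ⊢ (q_2, aa, XBXXZ) ⊢ (q_1, a, XBBXXZ) ⊢ (q_2, ε, XBBXXZ)
All input consumed; M is in state q_2.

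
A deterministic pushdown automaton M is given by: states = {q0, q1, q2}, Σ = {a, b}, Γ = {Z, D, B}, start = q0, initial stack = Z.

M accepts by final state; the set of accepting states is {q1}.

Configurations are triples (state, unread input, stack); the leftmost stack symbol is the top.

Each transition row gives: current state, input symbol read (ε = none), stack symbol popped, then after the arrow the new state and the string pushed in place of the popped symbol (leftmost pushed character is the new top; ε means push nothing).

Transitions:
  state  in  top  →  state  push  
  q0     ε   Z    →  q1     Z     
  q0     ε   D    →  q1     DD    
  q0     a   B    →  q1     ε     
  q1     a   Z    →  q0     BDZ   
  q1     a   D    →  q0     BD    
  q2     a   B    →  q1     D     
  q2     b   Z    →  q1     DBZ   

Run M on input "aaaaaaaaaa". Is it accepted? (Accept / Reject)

Accept

(q0, aaaaaaaaaa, Z)
  ε-move, top Z: go to q1, push Z → (q1, aaaaaaaaaa, Z)
  read a, top Z: go to q0, push BDZ → (q0, aaaaaaaaa, BDZ)
  read a, top B: go to q1, push ε → (q1, aaaaaaaa, DZ)
  read a, top D: go to q0, push BD → (q0, aaaaaaa, BDZ)
  read a, top B: go to q1, push ε → (q1, aaaaaa, DZ)
  read a, top D: go to q0, push BD → (q0, aaaaa, BDZ)
  read a, top B: go to q1, push ε → (q1, aaaa, DZ)
  read a, top D: go to q0, push BD → (q0, aaa, BDZ)
  read a, top B: go to q1, push ε → (q1, aa, DZ)
  read a, top D: go to q0, push BD → (q0, a, BDZ)
  read a, top B: go to q1, push ε → (q1, ε, DZ)
All input consumed; state q1 ∈ F.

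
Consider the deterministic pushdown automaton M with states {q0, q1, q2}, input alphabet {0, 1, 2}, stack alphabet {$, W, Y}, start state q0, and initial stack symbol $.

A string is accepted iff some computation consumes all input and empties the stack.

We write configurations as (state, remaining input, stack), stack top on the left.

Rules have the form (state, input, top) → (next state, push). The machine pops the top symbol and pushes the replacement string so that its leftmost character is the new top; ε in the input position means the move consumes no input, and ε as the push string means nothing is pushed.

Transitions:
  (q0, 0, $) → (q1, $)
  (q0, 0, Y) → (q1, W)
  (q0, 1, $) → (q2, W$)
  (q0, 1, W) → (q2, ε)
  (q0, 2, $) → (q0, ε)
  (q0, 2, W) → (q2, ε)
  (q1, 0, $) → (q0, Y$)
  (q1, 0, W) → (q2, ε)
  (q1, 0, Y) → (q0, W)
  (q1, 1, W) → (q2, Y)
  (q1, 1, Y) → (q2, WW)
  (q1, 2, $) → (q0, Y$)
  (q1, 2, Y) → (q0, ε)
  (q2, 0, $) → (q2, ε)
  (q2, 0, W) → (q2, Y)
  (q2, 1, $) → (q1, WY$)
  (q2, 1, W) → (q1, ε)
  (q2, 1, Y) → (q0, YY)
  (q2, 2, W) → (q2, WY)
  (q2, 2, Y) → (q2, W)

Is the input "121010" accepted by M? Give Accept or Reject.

(q0, 121010, $)
  read 1, top $: go to q2, push W$ → (q2, 21010, W$)
  read 2, top W: go to q2, push WY → (q2, 1010, WY$)
  read 1, top W: go to q1, push ε → (q1, 010, Y$)
  read 0, top Y: go to q0, push W → (q0, 10, W$)
  read 1, top W: go to q2, push ε → (q2, 0, $)
  read 0, top $: go to q2, push ε → (q2, ε, ε)
All input consumed and the stack is empty.

Accept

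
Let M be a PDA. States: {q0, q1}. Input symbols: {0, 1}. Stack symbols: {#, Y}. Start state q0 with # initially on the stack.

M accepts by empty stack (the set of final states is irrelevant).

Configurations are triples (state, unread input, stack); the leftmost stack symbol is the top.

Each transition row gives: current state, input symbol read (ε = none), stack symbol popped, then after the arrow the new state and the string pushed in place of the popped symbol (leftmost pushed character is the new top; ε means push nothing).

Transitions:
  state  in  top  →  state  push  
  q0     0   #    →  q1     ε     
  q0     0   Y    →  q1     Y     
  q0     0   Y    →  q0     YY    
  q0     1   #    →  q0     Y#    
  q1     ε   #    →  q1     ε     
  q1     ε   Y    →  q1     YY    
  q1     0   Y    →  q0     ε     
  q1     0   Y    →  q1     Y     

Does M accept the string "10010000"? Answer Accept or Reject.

One accepting computation: (q0, 10010000, #) ⊢ (q0, 0010000, Y#) ⊢ (q1, 010000, Y#) ⊢ (q0, 10000, #) ⊢ (q0, 0000, Y#) ⊢ (q1, 000, Y#) ⊢ (q1, 00, Y#) ⊢ (q0, 0, #) ⊢ (q1, ε, ε)
All input consumed and the stack is empty.

Accept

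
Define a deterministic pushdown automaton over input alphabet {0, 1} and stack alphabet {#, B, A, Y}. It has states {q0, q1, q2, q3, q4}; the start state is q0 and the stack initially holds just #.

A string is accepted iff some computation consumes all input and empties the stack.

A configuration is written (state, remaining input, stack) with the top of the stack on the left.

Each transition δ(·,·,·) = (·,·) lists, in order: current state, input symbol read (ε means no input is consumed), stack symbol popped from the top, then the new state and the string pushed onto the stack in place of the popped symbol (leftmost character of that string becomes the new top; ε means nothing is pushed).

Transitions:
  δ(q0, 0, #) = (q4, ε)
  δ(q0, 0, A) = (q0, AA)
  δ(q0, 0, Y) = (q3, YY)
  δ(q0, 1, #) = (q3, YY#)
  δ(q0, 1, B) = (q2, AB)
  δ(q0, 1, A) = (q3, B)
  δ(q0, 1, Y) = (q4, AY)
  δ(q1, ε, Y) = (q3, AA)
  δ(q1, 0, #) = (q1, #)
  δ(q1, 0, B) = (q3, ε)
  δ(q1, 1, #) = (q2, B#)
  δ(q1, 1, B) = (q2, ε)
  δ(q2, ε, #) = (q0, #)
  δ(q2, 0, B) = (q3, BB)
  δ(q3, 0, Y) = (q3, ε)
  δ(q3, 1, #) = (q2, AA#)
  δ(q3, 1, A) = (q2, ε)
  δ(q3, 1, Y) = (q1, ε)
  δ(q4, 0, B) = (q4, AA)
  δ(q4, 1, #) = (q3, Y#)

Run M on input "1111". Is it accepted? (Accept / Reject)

(q0, 1111, #)
  read 1, top #: go to q3, push YY# → (q3, 111, YY#)
  read 1, top Y: go to q1, push ε → (q1, 11, Y#)
  ε-move, top Y: go to q3, push AA → (q3, 11, AA#)
  read 1, top A: go to q2, push ε → (q2, 1, A#)
No transition applies at (q2, 1, A#); input not fully consumed.

Reject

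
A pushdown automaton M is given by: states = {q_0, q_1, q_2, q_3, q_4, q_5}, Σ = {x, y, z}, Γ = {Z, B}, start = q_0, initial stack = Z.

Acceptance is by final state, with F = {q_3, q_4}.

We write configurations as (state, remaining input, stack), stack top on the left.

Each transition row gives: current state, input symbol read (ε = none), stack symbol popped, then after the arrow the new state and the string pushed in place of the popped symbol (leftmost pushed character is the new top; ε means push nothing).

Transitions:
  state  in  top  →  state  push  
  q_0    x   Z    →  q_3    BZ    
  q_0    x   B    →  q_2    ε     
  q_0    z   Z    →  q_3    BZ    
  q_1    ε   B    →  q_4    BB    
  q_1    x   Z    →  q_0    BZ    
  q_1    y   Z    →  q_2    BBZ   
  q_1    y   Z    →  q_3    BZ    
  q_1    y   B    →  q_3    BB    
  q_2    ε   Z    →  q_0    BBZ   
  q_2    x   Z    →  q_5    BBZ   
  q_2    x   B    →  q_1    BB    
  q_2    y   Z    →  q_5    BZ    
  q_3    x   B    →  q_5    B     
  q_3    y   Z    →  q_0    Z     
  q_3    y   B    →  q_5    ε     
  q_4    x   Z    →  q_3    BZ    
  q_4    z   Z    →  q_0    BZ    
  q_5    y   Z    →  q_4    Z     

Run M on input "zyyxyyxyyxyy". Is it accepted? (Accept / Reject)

Accept

One accepting computation: (q_0, zyyxyyxyyxyy, Z) ⊢ (q_3, yyxyyxyyxyy, BZ) ⊢ (q_5, yxyyxyyxyy, Z) ⊢ (q_4, xyyxyyxyy, Z) ⊢ (q_3, yyxyyxyy, BZ) ⊢ (q_5, yxyyxyy, Z) ⊢ (q_4, xyyxyy, Z) ⊢ (q_3, yyxyy, BZ) ⊢ (q_5, yxyy, Z) ⊢ (q_4, xyy, Z) ⊢ (q_3, yy, BZ) ⊢ (q_5, y, Z) ⊢ (q_4, ε, Z)
All input consumed and state q_4 ∈ F.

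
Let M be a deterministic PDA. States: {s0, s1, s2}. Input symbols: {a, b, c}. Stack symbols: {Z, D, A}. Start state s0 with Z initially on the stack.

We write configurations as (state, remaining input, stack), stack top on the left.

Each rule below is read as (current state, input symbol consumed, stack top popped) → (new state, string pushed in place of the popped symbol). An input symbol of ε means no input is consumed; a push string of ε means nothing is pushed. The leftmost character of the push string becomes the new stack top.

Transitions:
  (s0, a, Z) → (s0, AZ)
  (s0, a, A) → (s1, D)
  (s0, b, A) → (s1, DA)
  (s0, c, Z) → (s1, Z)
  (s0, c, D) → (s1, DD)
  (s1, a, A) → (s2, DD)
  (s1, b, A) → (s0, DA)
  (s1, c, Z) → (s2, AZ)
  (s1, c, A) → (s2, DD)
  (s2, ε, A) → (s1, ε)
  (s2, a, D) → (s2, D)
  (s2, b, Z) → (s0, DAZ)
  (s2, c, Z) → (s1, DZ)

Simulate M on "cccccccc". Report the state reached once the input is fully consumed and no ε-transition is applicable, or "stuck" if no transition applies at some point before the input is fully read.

(s0, cccccccc, Z)
  read c, top Z: go to s1, push Z → (s1, ccccccc, Z)
  read c, top Z: go to s2, push AZ → (s2, cccccc, AZ)
  ε-move, top A: go to s1, push ε → (s1, cccccc, Z)
  read c, top Z: go to s2, push AZ → (s2, ccccc, AZ)
  ε-move, top A: go to s1, push ε → (s1, ccccc, Z)
  read c, top Z: go to s2, push AZ → (s2, cccc, AZ)
  ε-move, top A: go to s1, push ε → (s1, cccc, Z)
  read c, top Z: go to s2, push AZ → (s2, ccc, AZ)
  ε-move, top A: go to s1, push ε → (s1, ccc, Z)
  read c, top Z: go to s2, push AZ → (s2, cc, AZ)
  ε-move, top A: go to s1, push ε → (s1, cc, Z)
  read c, top Z: go to s2, push AZ → (s2, c, AZ)
  ε-move, top A: go to s1, push ε → (s1, c, Z)
  read c, top Z: go to s2, push AZ → (s2, ε, AZ)
  ε-move, top A: go to s1, push ε → (s1, ε, Z)
All input consumed; M is in state s1.

s1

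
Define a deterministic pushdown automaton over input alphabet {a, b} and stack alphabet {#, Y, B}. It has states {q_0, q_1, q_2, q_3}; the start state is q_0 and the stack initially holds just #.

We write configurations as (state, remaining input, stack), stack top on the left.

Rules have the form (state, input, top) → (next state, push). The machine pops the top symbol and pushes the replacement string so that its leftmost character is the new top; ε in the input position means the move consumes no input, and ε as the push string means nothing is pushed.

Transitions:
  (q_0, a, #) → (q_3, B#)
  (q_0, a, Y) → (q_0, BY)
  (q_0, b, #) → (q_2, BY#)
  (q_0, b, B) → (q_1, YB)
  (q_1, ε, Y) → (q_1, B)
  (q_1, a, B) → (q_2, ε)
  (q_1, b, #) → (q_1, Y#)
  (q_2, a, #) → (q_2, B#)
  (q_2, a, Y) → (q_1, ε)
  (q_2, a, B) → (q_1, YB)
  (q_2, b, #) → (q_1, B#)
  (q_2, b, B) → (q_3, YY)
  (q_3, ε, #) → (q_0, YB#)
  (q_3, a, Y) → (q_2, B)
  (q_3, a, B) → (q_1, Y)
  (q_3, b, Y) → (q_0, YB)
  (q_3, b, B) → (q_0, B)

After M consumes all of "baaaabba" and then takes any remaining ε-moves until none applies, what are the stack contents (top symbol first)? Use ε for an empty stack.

BYBYY#

(q_0, baaaabba, #)
  read b, top #: go to q_2, push BY# → (q_2, aaaabba, BY#)
  read a, top B: go to q_1, push YB → (q_1, aaabba, YBY#)
  ε-move, top Y: go to q_1, push B → (q_1, aaabba, BBY#)
  read a, top B: go to q_2, push ε → (q_2, aabba, BY#)
  read a, top B: go to q_1, push YB → (q_1, abba, YBY#)
  ε-move, top Y: go to q_1, push B → (q_1, abba, BBY#)
  read a, top B: go to q_2, push ε → (q_2, bba, BY#)
  read b, top B: go to q_3, push YY → (q_3, ba, YYY#)
  read b, top Y: go to q_0, push YB → (q_0, a, YBYY#)
  read a, top Y: go to q_0, push BY → (q_0, ε, BYBYY#)
All input consumed in state q_0 with stack BYBYY#.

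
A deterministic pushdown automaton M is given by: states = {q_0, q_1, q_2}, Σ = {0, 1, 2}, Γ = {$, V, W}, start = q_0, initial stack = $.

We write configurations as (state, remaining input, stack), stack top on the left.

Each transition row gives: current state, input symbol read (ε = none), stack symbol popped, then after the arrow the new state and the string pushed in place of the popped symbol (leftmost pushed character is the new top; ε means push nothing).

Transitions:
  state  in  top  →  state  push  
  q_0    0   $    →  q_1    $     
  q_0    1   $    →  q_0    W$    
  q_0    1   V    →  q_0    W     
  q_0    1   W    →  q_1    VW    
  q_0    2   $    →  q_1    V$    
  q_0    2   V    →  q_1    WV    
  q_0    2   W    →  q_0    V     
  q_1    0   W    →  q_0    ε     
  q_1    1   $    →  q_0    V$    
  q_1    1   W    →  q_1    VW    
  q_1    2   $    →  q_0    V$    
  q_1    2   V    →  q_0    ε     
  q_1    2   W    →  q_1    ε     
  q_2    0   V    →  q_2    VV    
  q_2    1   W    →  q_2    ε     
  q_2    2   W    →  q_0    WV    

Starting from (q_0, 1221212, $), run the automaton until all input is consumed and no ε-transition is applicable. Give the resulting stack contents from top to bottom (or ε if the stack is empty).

WV$

(q_0, 1221212, $)
  read 1, top $: go to q_0, push W$ → (q_0, 221212, W$)
  read 2, top W: go to q_0, push V → (q_0, 21212, V$)
  read 2, top V: go to q_1, push WV → (q_1, 1212, WV$)
  read 1, top W: go to q_1, push VW → (q_1, 212, VWV$)
  read 2, top V: go to q_0, push ε → (q_0, 12, WV$)
  read 1, top W: go to q_1, push VW → (q_1, 2, VWV$)
  read 2, top V: go to q_0, push ε → (q_0, ε, WV$)
All input consumed in state q_0 with stack WV$.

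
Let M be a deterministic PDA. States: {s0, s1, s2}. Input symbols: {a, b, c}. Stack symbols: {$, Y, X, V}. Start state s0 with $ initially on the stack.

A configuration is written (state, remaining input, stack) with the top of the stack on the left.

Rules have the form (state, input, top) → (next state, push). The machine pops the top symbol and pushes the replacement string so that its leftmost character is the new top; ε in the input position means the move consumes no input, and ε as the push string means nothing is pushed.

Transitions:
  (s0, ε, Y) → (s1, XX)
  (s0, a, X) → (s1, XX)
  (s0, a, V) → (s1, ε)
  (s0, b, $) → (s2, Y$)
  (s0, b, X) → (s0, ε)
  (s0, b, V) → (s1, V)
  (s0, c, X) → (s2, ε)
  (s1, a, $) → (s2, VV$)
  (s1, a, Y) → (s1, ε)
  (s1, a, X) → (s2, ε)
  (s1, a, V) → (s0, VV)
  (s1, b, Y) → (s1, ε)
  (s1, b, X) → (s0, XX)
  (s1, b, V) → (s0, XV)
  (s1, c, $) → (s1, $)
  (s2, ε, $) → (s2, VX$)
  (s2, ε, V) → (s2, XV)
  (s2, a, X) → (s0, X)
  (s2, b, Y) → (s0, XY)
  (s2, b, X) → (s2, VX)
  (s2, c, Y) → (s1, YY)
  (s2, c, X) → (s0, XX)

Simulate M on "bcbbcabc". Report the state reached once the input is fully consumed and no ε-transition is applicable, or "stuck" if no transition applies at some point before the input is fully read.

s0

(s0, bcbbcabc, $)
  read b, top $: go to s2, push Y$ → (s2, cbbcabc, Y$)
  read c, top Y: go to s1, push YY → (s1, bbcabc, YY$)
  read b, top Y: go to s1, push ε → (s1, bcabc, Y$)
  read b, top Y: go to s1, push ε → (s1, cabc, $)
  read c, top $: go to s1, push $ → (s1, abc, $)
  read a, top $: go to s2, push VV$ → (s2, bc, VV$)
  ε-move, top V: go to s2, push XV → (s2, bc, XVV$)
  read b, top X: go to s2, push VX → (s2, c, VXVV$)
  ε-move, top V: go to s2, push XV → (s2, c, XVXVV$)
  read c, top X: go to s0, push XX → (s0, ε, XXVXVV$)
All input consumed; M is in state s0.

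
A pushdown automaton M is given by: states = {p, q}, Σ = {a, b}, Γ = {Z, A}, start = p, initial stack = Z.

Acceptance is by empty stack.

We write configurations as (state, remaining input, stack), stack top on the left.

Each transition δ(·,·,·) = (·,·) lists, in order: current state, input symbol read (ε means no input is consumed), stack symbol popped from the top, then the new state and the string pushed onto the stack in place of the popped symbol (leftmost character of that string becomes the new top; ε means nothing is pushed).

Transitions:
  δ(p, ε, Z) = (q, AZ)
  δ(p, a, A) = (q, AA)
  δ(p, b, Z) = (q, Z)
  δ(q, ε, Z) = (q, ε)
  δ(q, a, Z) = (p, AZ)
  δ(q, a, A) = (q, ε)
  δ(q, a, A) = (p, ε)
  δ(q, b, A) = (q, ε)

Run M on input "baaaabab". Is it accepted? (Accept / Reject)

One accepting computation: (p, baaaabab, Z) ⊢ (q, aaaabab, Z) ⊢ (p, aaabab, AZ) ⊢ (q, aabab, AAZ) ⊢ (p, abab, AZ) ⊢ (q, bab, AAZ) ⊢ (q, ab, AZ) ⊢ (p, b, Z) ⊢ (q, ε, Z) ⊢ (q, ε, ε)
All input consumed and the stack is empty.

Accept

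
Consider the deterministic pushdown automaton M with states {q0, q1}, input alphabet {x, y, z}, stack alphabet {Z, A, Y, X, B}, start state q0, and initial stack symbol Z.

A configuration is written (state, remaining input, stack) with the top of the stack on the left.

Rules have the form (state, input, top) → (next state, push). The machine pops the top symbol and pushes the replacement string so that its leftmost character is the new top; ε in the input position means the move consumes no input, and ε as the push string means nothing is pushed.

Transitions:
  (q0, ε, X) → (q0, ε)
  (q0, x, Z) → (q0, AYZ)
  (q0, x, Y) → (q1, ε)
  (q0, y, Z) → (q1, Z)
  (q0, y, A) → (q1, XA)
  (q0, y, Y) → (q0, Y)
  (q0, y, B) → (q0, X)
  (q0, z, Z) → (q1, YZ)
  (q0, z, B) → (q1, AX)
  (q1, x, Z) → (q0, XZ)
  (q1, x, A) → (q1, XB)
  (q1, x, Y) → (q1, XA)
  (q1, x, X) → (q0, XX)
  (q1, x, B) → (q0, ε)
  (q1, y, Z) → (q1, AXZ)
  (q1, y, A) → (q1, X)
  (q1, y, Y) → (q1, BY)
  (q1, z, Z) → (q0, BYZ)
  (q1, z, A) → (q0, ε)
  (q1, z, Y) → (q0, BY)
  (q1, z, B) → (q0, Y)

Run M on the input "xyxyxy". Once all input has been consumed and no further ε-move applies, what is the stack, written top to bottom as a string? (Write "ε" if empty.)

XAYZ

(q0, xyxyxy, Z)
  read x, top Z: go to q0, push AYZ → (q0, yxyxy, AYZ)
  read y, top A: go to q1, push XA → (q1, xyxy, XAYZ)
  read x, top X: go to q0, push XX → (q0, yxy, XXAYZ)
  ε-move, top X: go to q0, push ε → (q0, yxy, XAYZ)
  ε-move, top X: go to q0, push ε → (q0, yxy, AYZ)
  read y, top A: go to q1, push XA → (q1, xy, XAYZ)
  read x, top X: go to q0, push XX → (q0, y, XXAYZ)
  ε-move, top X: go to q0, push ε → (q0, y, XAYZ)
  ε-move, top X: go to q0, push ε → (q0, y, AYZ)
  read y, top A: go to q1, push XA → (q1, ε, XAYZ)
All input consumed in state q1 with stack XAYZ.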